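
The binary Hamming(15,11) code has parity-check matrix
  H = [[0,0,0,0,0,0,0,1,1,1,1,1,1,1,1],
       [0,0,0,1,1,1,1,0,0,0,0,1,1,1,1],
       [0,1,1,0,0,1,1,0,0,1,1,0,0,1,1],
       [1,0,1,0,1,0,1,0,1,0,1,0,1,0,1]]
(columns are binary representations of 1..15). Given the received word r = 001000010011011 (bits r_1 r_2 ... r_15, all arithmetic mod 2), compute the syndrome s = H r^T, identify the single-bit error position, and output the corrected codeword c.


s = (1, 1, 0, 1)^T, error position = 13, corrected codeword c = 001000010011111

Compute s = H r^T mod 2 one row at a time:
  s_1 = 1 + 0 + 0 + 1 + 1 + 0 + 1 + 1 = 5 ≡ 1 (mod 2).
  s_2 = 0 + 0 + 0 + 0 + 1 + 0 + 1 + 1 = 3 ≡ 1 (mod 2).
  s_3 = 0 + 1 + 0 + 0 + 0 + 1 + 1 + 1 = 4 ≡ 0 (mod 2).
  s_4 = 0 + 1 + 0 + 0 + 0 + 1 + 0 + 1 = 3 ≡ 1 (mod 2).
s = (1, 1, 0, 1)^T — this equals column 13 of H (binary 1101), so error is at position 13.
Correct: flip bit 13 of r = 001000010011011 to get c = 001000010011111.


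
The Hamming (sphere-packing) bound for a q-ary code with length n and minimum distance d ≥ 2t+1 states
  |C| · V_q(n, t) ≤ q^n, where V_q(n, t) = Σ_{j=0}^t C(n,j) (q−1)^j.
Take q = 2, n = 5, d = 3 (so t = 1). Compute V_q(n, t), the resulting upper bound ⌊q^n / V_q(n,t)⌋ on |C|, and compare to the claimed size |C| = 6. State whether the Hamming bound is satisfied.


V_q(n, t) = 6, q^n = 32, Hamming bound = 5, |C| = 6 > bound (violated).

Step 1: Compute V_q(n, t) = Σ_{j=0}^1 C(n, j) (q−1)^j.
  j = 0: C(5,0)·(1)^0 = 1·1 = 1.
  j = 1: C(5,1)·(1)^1 = 5·1 = 5.
  V_q(n, t) = 1 + 5 = 6.
Step 2: q^n = 2^5 = 32.
Step 3: Hamming bound ⌊q^n / V_q(n,t)⌋ = ⌊32/6⌋ = 5.
Step 4: Compare |C| = 6 to 5: violated.
The claimed |C| lies above the Hamming bound, so no 2-ary code of length 5 with d ≥ 3 can have 6 codewords.


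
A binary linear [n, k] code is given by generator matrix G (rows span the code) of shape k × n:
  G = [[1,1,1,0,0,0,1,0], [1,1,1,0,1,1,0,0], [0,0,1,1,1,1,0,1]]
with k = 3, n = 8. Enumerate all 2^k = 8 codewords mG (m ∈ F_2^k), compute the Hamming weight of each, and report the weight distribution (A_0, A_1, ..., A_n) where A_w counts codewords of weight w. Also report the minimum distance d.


Weight distribution: A_0 = 1, A_3 = 1, A_4 = 3, A_5 = 2, A_7 = 1. Minimum distance d = 3.

Enumerate all 2^3 = 8 messages m ∈ F_2^3.
For each, compute codeword c = mG in F_2^8, then tally its weight.
  m = 000 → c = 00000000, weight = 0.
  m = 100 → c = 11100010, weight = 4.
  m = 010 → c = 11101100, weight = 5.
  m = 110 → c = 00001110, weight = 3.
  m = 001 → c = 00111101, weight = 5.
  m = 101 → c = 11011111, weight = 7.
  m = 011 → c = 11010001, weight = 4.
  m = 111 → c = 00110011, weight = 4.
Tally weights:
  weight 0: 1 codewords.
  weight 3: 1 codewords.
  weight 4: 3 codewords.
  weight 5: 2 codewords.
  weight 7: 1 codewords.
Minimum distance d = smallest w > 0 with A_w > 0 = 3.
Sanity: Σ A_w = 8 = 2^3 = 8 ✓.


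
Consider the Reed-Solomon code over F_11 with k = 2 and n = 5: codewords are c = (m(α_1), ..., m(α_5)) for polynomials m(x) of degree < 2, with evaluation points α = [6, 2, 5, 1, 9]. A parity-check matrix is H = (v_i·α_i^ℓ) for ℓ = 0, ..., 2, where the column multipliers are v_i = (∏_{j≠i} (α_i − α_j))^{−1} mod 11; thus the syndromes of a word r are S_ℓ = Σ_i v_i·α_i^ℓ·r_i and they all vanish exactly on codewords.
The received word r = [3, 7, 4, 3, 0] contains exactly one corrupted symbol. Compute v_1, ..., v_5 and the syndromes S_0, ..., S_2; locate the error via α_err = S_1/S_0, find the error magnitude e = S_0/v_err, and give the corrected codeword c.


S = (1, 1, 1), error at position 4, error magnitude e = 6, c = [3, 7, 4, 8, 0].

Step 1: column multipliers v_i = (∏_{j≠i}(α_i − α_j))^{−1} mod 11.
  i = 1 (α = 6): (6−2)(6−5)(6−1)(6−9) = 4·1·5·(−3) = −60 ≡ 6, so v_1 = 6^{−1} = 2 (mod 11).
  i = 2 (α = 2): (2−6)(2−5)(2−1)(2−9) = (−4)·(−3)·1·(−7) = −84 ≡ 4, so v_2 = 4^{−1} = 3 (mod 11).
  i = 3 (α = 5): (5−6)(5−2)(5−1)(5−9) = (−1)·3·4·(−4) = 48 ≡ 4, so v_3 = 4^{−1} = 3 (mod 11).
  i = 4 (α = 1): (1−6)(1−2)(1−5)(1−9) = (−5)·(−1)·(−4)·(−8) = 160 ≡ 6, so v_4 = 6^{−1} = 2 (mod 11).
  i = 5 (α = 9): (9−6)(9−2)(9−5)(9−1) = 3·7·4·8 = 672 ≡ 1, so v_5 = 1^{−1} = 1 (mod 11).
  v = [2, 3, 3, 2, 1].
Step 2: syndromes of r = [3, 7, 4, 3, 0] (all sums mod 11).
  S_0 = Σ v_i r_i = 2·3 + 3·7 + 3·4 + 2·3 + 1·0 = 45 ≡ 1.
  S_1 = Σ v_i α_i r_i = 2·6·3 + 3·2·7 + 3·5·4 + 2·1·3 + 1·9·0 = 144 ≡ 1.
  α_i^2 mod 11 = [3, 4, 3, 1, 4].
  S_2 = Σ v_i α_i^2 r_i = 2·3·3 + 3·4·7 + 3·3·4 + 2·1·3 + 1·4·0 = 144 ≡ 1.
  S = (1, 1, 1) ≠ 0, so r is not a codeword (an error is present).
Step 3: locate the error. For a single error e at position i, S_ℓ = v_i·e·α_i^ℓ, so α_err = S_1/S_0.
  S_0^{−1} = 1^{−1} = 1 (mod 11), so α_err = 1·1 = 1 ≡ 1 = α_4. Error position i = 4.
  Consistency check: S_2/S_1 = 1·1 = 1 ≡ 1 = α_err ✓ (single-error assumption holds).
Step 4: error magnitude e = S_0/v_4 = S_0·∏_{j≠4}(α_4 − α_j) = 1·6 = 6 ≡ 6 (mod 11).
Step 5: correct position 4: c_4 = r_4 − e = 3 − 6 ≡ 8 (mod 11). Hence c = [3, 7, 4, 8, 0].
  Check: interpolating c through the α_i gives m(x) = 9 + 10·x (degree < 2) with m(α_i) = c_i for every i, so c is indeed a codeword.


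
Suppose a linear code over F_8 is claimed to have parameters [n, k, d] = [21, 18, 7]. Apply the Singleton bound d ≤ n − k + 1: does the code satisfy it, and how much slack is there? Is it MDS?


Singleton RHS = n − k + 1 = 4, slack = -3, bound violated (no such code; not MDS).

Singleton bound: d ≤ n − k + 1.
Here n = 21, k = 18, so n − k + 1 = 4.
Given d = 7, check d ≤ 4: NO.
Slack = (n − k + 1) − d = -3.
The slack is negative: d = 7 exceeds n − k + 1 = 4 by 3, so the Singleton bound is violated and no linear [21, 18, 7]_8 code can exist. In particular it is not MDS (MDS requires d = n − k + 1 exactly).
Description: the claimed parameters are [21, 18, 7]_8; such a code would be impossible (violates the Singleton bound).


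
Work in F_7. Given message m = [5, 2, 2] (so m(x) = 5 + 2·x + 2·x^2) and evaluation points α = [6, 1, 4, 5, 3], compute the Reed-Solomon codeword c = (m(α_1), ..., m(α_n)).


c = [5, 2, 3, 2, 1]

Message polynomial: m(x) = 5 + 2·x + 2·x^2 (mod 7).
For each evaluation point α_i, compute m(α_i) mod 7:
  α_1 = 6: Horner steps 2 → 0 → 5, so m(6) = 5.
  α_2 = 1: Horner steps 2 → 4 → 2, so m(1) = 2.
  α_3 = 4: Horner steps 2 → 3 → 3, so m(4) = 3.
  α_4 = 5: Horner steps 2 → 5 → 2, so m(5) = 2.
  α_5 = 3: Horner steps 2 → 1 → 1, so m(3) = 1.
Codeword c = [5, 2, 3, 2, 1] ∈ F_7^5.


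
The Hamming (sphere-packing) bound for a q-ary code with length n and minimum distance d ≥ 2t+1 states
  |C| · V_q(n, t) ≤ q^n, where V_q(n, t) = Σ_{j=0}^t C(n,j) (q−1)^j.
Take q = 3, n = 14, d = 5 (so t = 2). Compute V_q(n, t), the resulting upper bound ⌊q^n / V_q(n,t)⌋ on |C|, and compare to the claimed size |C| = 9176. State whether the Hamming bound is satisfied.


V_q(n, t) = 393, q^n = 4782969, Hamming bound = 12170, |C| = 9176 ≤ bound (satisfied).

Step 1: Compute V_q(n, t) = Σ_{j=0}^2 C(n, j) (q−1)^j.
  j = 0: C(14,0)·(2)^0 = 1·1 = 1.
  j = 1: C(14,1)·(2)^1 = 14·2 = 28.
  j = 2: C(14,2)·(2)^2 = 91·4 = 364.
  V_q(n, t) = 1 + 28 + 364 = 393.
Step 2: q^n = 3^14 = 4782969.
Step 3: Hamming bound ⌊q^n / V_q(n,t)⌋ = ⌊4782969/393⌋ = 12170.
Step 4: Compare |C| = 9176 to 12170: satisfied.
The claimed |C| lies below the Hamming bound.


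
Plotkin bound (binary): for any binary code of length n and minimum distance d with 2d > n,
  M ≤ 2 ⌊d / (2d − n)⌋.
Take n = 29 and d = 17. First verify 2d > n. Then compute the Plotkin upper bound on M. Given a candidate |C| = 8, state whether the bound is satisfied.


Plotkin bound M ≤ 6; given |C| = 8 > bound (violated).

Check applicability: 2d = 34, n = 29.
2d − n = 5 > 0, so Plotkin applies.
Compute d/(2d−n) = 17/5 ≈ 3.4000.
⌊d/(2d−n)⌋ = 3.
Plotkin bound: M ≤ 2·3 = 6.
Given |C| = 8, check: VIOLATED.
This |C| is above the Plotkin bound, so no binary code with n = 29, d = 17 and 8 codewords exists.


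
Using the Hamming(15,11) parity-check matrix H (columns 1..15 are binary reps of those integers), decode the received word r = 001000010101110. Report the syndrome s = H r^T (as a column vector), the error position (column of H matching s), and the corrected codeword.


s = (1, 1, 1, 0)^T, error position = 14, corrected codeword c = 001000010101100

Compute s = H r^T mod 2 one row at a time:
  s_1 = 1 + 0 + 1 + 0 + 1 + 1 + 1 + 0 = 5 ≡ 1 (mod 2).
  s_2 = 0 + 0 + 0 + 0 + 1 + 1 + 1 + 0 = 3 ≡ 1 (mod 2).
  s_3 = 0 + 1 + 0 + 0 + 1 + 0 + 1 + 0 = 3 ≡ 1 (mod 2).
  s_4 = 0 + 1 + 0 + 0 + 0 + 0 + 1 + 0 = 2 ≡ 0 (mod 2).
s = (1, 1, 1, 0)^T — this equals column 14 of H (binary 1110), so error is at position 14.
Correct: flip bit 14 of r = 001000010101110 to get c = 001000010101100.


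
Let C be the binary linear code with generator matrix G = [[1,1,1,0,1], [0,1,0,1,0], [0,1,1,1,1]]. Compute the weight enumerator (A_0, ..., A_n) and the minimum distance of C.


Weight distribution: A_0 = 1, A_2 = 4, A_4 = 3. Minimum distance d = 2.

Enumerate all 2^3 = 8 messages m ∈ F_2^3.
For each, compute codeword c = mG in F_2^5, then tally its weight.
  m = 000 → c = 00000, weight = 0.
  m = 100 → c = 11101, weight = 4.
  m = 010 → c = 01010, weight = 2.
  m = 110 → c = 10111, weight = 4.
  m = 001 → c = 01111, weight = 4.
  m = 101 → c = 10010, weight = 2.
  m = 011 → c = 00101, weight = 2.
  m = 111 → c = 11000, weight = 2.
Tally weights:
  weight 0: 1 codewords.
  weight 2: 4 codewords.
  weight 4: 3 codewords.
Minimum distance d = smallest w > 0 with A_w > 0 = 2.
Sanity: Σ A_w = 8 = 2^3 = 8 ✓.


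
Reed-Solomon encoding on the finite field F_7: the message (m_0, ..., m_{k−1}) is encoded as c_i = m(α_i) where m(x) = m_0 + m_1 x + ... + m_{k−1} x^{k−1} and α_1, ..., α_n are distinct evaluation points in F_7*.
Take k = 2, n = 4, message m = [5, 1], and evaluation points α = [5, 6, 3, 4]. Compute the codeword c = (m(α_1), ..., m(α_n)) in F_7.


c = [3, 4, 1, 2]

Message polynomial: m(x) = 5 + 1·x (mod 7).
For each evaluation point α_i, compute m(α_i) mod 7:
  α_1 = 5: Horner steps 1 → 3, so m(5) = 3.
  α_2 = 6: Horner steps 1 → 4, so m(6) = 4.
  α_3 = 3: Horner steps 1 → 1, so m(3) = 1.
  α_4 = 4: Horner steps 1 → 2, so m(4) = 2.
Codeword c = [3, 4, 1, 2] ∈ F_7^4.


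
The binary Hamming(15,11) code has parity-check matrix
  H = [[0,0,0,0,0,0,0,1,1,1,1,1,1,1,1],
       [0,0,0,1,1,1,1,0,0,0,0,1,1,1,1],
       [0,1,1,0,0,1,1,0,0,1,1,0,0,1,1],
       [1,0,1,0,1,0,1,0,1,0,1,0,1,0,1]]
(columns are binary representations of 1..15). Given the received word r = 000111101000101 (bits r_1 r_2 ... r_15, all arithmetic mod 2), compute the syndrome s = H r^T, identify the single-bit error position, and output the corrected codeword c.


s = (1, 0, 1, 1)^T, error position = 11, corrected codeword c = 000111101010101

Compute s = H r^T mod 2 one row at a time:
  s_1 = 0 + 1 + 0 + 0 + 0 + 1 + 0 + 1 = 3 ≡ 1 (mod 2).
  s_2 = 1 + 1 + 1 + 1 + 0 + 1 + 0 + 1 = 6 ≡ 0 (mod 2).
  s_3 = 0 + 0 + 1 + 1 + 0 + 0 + 0 + 1 = 3 ≡ 1 (mod 2).
  s_4 = 0 + 0 + 1 + 1 + 1 + 0 + 1 + 1 = 5 ≡ 1 (mod 2).
s = (1, 0, 1, 1)^T — this equals column 11 of H (binary 1011), so error is at position 11.
Correct: flip bit 11 of r = 000111101000101 to get c = 000111101010101.


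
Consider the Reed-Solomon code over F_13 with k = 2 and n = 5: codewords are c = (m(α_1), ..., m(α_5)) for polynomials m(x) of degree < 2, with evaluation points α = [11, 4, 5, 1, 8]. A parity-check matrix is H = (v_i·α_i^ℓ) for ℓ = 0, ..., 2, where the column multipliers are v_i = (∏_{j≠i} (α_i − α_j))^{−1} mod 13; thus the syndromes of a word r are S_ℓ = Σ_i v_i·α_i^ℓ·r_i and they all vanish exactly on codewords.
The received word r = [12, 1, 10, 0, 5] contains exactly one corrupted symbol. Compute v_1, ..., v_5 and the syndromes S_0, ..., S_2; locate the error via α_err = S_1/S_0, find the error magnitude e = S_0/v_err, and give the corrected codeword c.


S = (9, 7, 4), error at position 5, error magnitude e = 7, c = [12, 1, 10, 0, 11].

Step 1: column multipliers v_i = (∏_{j≠i}(α_i − α_j))^{−1} mod 13.
  i = 1 (α = 11): (11−4)(11−5)(11−1)(11−8) = 7·6·10·3 = 1260 ≡ 12, so v_1 = 12^{−1} = 12 (mod 13).
  i = 2 (α = 4): (4−11)(4−5)(4−1)(4−8) = (−7)·(−1)·3·(−4) = −84 ≡ 7, so v_2 = 7^{−1} = 2 (mod 13).
  i = 3 (α = 5): (5−11)(5−4)(5−1)(5−8) = (−6)·1·4·(−3) = 72 ≡ 7, so v_3 = 7^{−1} = 2 (mod 13).
  i = 4 (α = 1): (1−11)(1−4)(1−5)(1−8) = (−10)·(−3)·(−4)·(−7) = 840 ≡ 8, so v_4 = 8^{−1} = 5 (mod 13).
  i = 5 (α = 8): (8−11)(8−4)(8−5)(8−1) = (−3)·4·3·7 = −252 ≡ 8, so v_5 = 8^{−1} = 5 (mod 13).
  v = [12, 2, 2, 5, 5].
Step 2: syndromes of r = [12, 1, 10, 0, 5] (all sums mod 13).
  S_0 = Σ v_i r_i = 12·12 + 2·1 + 2·10 + 5·0 + 5·5 = 191 ≡ 9.
  S_1 = Σ v_i α_i r_i = 12·11·12 + 2·4·1 + 2·5·10 + 5·1·0 + 5·8·5 = 1892 ≡ 7.
  α_i^2 mod 13 = [4, 3, 12, 1, 12].
  S_2 = Σ v_i α_i^2 r_i = 12·4·12 + 2·3·1 + 2·12·10 + 5·1·0 + 5·12·5 = 1122 ≡ 4.
  S = (9, 7, 4) ≠ 0, so r is not a codeword (an error is present).
Step 3: locate the error. For a single error e at position i, S_ℓ = v_i·e·α_i^ℓ, so α_err = S_1/S_0.
  S_0^{−1} = 9^{−1} = 3 (mod 13), so α_err = 7·3 = 21 ≡ 8 = α_5. Error position i = 5.
  Consistency check: S_2/S_1 = 4·2 = 8 ≡ 8 = α_err ✓ (single-error assumption holds).
Step 4: error magnitude e = S_0/v_5 = S_0·∏_{j≠5}(α_5 − α_j) = 9·8 = 72 ≡ 7 (mod 13).
Step 5: correct position 5: c_5 = r_5 − e = 5 − 7 ≡ 11 (mod 13). Hence c = [12, 1, 10, 0, 11].
  Check: interpolating c through the α_i gives m(x) = 4 + 9·x (degree < 2) with m(α_i) = c_i for every i, so c is indeed a codeword.


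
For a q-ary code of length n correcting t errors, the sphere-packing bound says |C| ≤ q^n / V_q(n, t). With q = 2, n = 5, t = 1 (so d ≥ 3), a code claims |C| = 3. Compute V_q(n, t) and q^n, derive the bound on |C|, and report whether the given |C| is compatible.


V_q(n, t) = 6, q^n = 32, Hamming bound = 5, |C| = 3 ≤ bound (satisfied).

Step 1: Compute V_q(n, t) = Σ_{j=0}^1 C(n, j) (q−1)^j.
  j = 0: C(5,0)·(1)^0 = 1·1 = 1.
  j = 1: C(5,1)·(1)^1 = 5·1 = 5.
  V_q(n, t) = 1 + 5 = 6.
Step 2: q^n = 2^5 = 32.
Step 3: Hamming bound ⌊q^n / V_q(n,t)⌋ = ⌊32/6⌋ = 5.
Step 4: Compare |C| = 3 to 5: satisfied.
The claimed |C| lies below the Hamming bound.


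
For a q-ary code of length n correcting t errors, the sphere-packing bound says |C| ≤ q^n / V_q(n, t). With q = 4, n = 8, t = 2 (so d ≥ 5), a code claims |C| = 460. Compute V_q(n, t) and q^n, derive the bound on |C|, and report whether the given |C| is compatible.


V_q(n, t) = 277, q^n = 65536, Hamming bound = 236, |C| = 460 > bound (violated).

Step 1: Compute V_q(n, t) = Σ_{j=0}^2 C(n, j) (q−1)^j.
  j = 0: C(8,0)·(3)^0 = 1·1 = 1.
  j = 1: C(8,1)·(3)^1 = 8·3 = 24.
  j = 2: C(8,2)·(3)^2 = 28·9 = 252.
  V_q(n, t) = 1 + 24 + 252 = 277.
Step 2: q^n = 4^8 = 65536.
Step 3: Hamming bound ⌊q^n / V_q(n,t)⌋ = ⌊65536/277⌋ = 236.
Step 4: Compare |C| = 460 to 236: violated.
The claimed |C| lies above the Hamming bound, so no 4-ary code of length 8 with d ≥ 5 can have 460 codewords.


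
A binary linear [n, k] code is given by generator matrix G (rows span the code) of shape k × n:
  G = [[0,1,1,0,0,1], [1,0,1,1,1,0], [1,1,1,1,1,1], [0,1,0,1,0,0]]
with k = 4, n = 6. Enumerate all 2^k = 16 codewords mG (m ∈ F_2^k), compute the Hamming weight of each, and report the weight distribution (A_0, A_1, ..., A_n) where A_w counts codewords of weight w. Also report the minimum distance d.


Weight distribution: A_0 = 1, A_1 = 1, A_2 = 3, A_3 = 6, A_4 = 3, A_5 = 1, A_6 = 1. Minimum distance d = 1.

Enumerate all 2^4 = 16 messages m ∈ F_2^4.
For each, compute codeword c = mG in F_2^6, then tally its weight.
  m = 0000 → c = 000000, weight = 0.
  m = 1000 → c = 011001, weight = 3.
  m = 0100 → c = 101110, weight = 4.
  m = 1100 → c = 110111, weight = 5.
  m = 0010 → c = 111111, weight = 6.
  m = 1010 → c = 100110, weight = 3.
  m = 0110 → c = 010001, weight = 2.
  m = 1110 → c = 001000, weight = 1.
  m = 0001 → c = 010100, weight = 2.
  m = 1001 → c = 001101, weight = 3.
  m = 0101 → c = 111010, weight = 4.
  m = 1101 → c = 100011, weight = 3.
  m = 0011 → c = 101011, weight = 4.
  m = 1011 → c = 110010, weight = 3.
  m = 0111 → c = 000101, weight = 2.
  m = 1111 → c = 011100, weight = 3.
Tally weights:
  weight 0: 1 codewords.
  weight 1: 1 codewords.
  weight 2: 3 codewords.
  weight 3: 6 codewords.
  weight 4: 3 codewords.
  weight 5: 1 codewords.
  weight 6: 1 codewords.
Minimum distance d = smallest w > 0 with A_w > 0 = 1.
Sanity: Σ A_w = 16 = 2^4 = 16 ✓.


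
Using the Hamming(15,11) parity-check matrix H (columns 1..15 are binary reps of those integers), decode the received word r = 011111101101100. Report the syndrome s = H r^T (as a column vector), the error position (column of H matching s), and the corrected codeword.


s = (0, 0, 1, 1)^T, error position = 3, corrected codeword c = 010111101101100

Compute s = H r^T mod 2 one row at a time:
  s_1 = 0 + 1 + 1 + 0 + 1 + 1 + 0 + 0 = 4 ≡ 0 (mod 2).
  s_2 = 1 + 1 + 1 + 1 + 1 + 1 + 0 + 0 = 6 ≡ 0 (mod 2).
  s_3 = 1 + 1 + 1 + 1 + 1 + 0 + 0 + 0 = 5 ≡ 1 (mod 2).
  s_4 = 0 + 1 + 1 + 1 + 1 + 0 + 1 + 0 = 5 ≡ 1 (mod 2).
s = (0, 0, 1, 1)^T — this equals column 3 of H (binary 0011), so error is at position 3.
Correct: flip bit 3 of r = 011111101101100 to get c = 010111101101100.


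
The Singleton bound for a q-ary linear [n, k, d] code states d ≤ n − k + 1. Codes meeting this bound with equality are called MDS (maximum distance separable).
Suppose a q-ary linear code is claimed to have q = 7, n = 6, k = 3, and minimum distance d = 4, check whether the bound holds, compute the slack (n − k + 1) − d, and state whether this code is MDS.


Singleton RHS = n − k + 1 = 4, slack = 0, bound satisfied, MDS.

Singleton bound: d ≤ n − k + 1.
Here n = 6, k = 3, so n − k + 1 = 4.
Given d = 4, check d ≤ 4: YES.
Slack = (n − k + 1) − d = 0.
The code is MDS (slack = 0).
Description: the claimed parameters are [6, 3, 4]_7; such a code would be MDS (meets Singleton bound).


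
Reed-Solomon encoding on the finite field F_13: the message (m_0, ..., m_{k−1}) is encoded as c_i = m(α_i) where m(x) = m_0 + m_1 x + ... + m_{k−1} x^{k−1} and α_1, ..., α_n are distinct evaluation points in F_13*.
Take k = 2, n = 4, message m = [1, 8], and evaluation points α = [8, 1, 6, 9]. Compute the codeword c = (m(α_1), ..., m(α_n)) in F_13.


c = [0, 9, 10, 8]

Message polynomial: m(x) = 1 + 8·x (mod 13).
For each evaluation point α_i, compute m(α_i) mod 13:
  α_1 = 8: Horner steps 8 → 0, so m(8) = 0.
  α_2 = 1: Horner steps 8 → 9, so m(1) = 9.
  α_3 = 6: Horner steps 8 → 10, so m(6) = 10.
  α_4 = 9: Horner steps 8 → 8, so m(9) = 8.
Codeword c = [0, 9, 10, 8] ∈ F_13^4.


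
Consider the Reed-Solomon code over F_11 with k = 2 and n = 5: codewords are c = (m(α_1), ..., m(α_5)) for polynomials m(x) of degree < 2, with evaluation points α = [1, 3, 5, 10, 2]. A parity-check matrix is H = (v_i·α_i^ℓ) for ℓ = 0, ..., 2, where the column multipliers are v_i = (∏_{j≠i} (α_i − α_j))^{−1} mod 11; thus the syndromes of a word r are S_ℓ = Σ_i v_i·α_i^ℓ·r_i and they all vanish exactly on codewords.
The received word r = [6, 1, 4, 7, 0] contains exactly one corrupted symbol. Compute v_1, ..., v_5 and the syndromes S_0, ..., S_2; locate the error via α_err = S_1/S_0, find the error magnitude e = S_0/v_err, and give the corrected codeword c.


S = (3, 9, 5), error at position 2, error magnitude e = 7, c = [6, 5, 4, 7, 0].

Step 1: column multipliers v_i = (∏_{j≠i}(α_i − α_j))^{−1} mod 11.
  i = 1 (α = 1): (1−3)(1−5)(1−10)(1−2) = (−2)·(−4)·(−9)·(−1) = 72 ≡ 6, so v_1 = 6^{−1} = 2 (mod 11).
  i = 2 (α = 3): (3−1)(3−5)(3−10)(3−2) = 2·(−2)·(−7)·1 = 28 ≡ 6, so v_2 = 6^{−1} = 2 (mod 11).
  i = 3 (α = 5): (5−1)(5−3)(5−10)(5−2) = 4·2·(−5)·3 = −120 ≡ 1, so v_3 = 1^{−1} = 1 (mod 11).
  i = 4 (α = 10): (10−1)(10−3)(10−5)(10−2) = 9·7·5·8 = 2520 ≡ 1, so v_4 = 1^{−1} = 1 (mod 11).
  i = 5 (α = 2): (2−1)(2−3)(2−5)(2−10) = 1·(−1)·(−3)·(−8) = −24 ≡ 9, so v_5 = 9^{−1} = 5 (mod 11).
  v = [2, 2, 1, 1, 5].
Step 2: syndromes of r = [6, 1, 4, 7, 0] (all sums mod 11).
  S_0 = Σ v_i r_i = 2·6 + 2·1 + 1·4 + 1·7 + 5·0 = 25 ≡ 3.
  S_1 = Σ v_i α_i r_i = 2·1·6 + 2·3·1 + 1·5·4 + 1·10·7 + 5·2·0 = 108 ≡ 9.
  α_i^2 mod 11 = [1, 9, 3, 1, 4].
  S_2 = Σ v_i α_i^2 r_i = 2·1·6 + 2·9·1 + 1·3·4 + 1·1·7 + 5·4·0 = 49 ≡ 5.
  S = (3, 9, 5) ≠ 0, so r is not a codeword (an error is present).
Step 3: locate the error. For a single error e at position i, S_ℓ = v_i·e·α_i^ℓ, so α_err = S_1/S_0.
  S_0^{−1} = 3^{−1} = 4 (mod 11), so α_err = 9·4 = 36 ≡ 3 = α_2. Error position i = 2.
  Consistency check: S_2/S_1 = 5·5 = 25 ≡ 3 = α_err ✓ (single-error assumption holds).
Step 4: error magnitude e = S_0/v_2 = S_0·∏_{j≠2}(α_2 − α_j) = 3·6 = 18 ≡ 7 (mod 11).
Step 5: correct position 2: c_2 = r_2 − e = 1 − 7 ≡ 5 (mod 11). Hence c = [6, 5, 4, 7, 0].
  Check: interpolating c through the α_i gives m(x) = 1 + 5·x (degree < 2) with m(α_i) = c_i for every i, so c is indeed a codeword.


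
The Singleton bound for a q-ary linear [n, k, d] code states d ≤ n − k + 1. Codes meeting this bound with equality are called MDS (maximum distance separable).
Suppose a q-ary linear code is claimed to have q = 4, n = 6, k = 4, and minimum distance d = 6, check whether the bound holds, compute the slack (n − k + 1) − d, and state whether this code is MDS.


Singleton RHS = n − k + 1 = 3, slack = -3, bound violated (no such code; not MDS).

Singleton bound: d ≤ n − k + 1.
Here n = 6, k = 4, so n − k + 1 = 3.
Given d = 6, check d ≤ 3: NO.
Slack = (n − k + 1) − d = -3.
The slack is negative: d = 6 exceeds n − k + 1 = 3 by 3, so the Singleton bound is violated and no linear [6, 4, 6]_4 code can exist. In particular it is not MDS (MDS requires d = n − k + 1 exactly).
Description: the claimed parameters are [6, 4, 6]_4; such a code would be impossible (violates the Singleton bound).


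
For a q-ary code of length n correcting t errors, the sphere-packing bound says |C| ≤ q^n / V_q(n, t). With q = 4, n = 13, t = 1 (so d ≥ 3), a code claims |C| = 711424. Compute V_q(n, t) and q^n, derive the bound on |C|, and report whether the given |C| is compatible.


V_q(n, t) = 40, q^n = 67108864, Hamming bound = 1677721, |C| = 711424 ≤ bound (satisfied).

Step 1: Compute V_q(n, t) = Σ_{j=0}^1 C(n, j) (q−1)^j.
  j = 0: C(13,0)·(3)^0 = 1·1 = 1.
  j = 1: C(13,1)·(3)^1 = 13·3 = 39.
  V_q(n, t) = 1 + 39 = 40.
Step 2: q^n = 4^13 = 67108864.
Step 3: Hamming bound ⌊q^n / V_q(n,t)⌋ = ⌊67108864/40⌋ = 1677721.
Step 4: Compare |C| = 711424 to 1677721: satisfied.
The claimed |C| lies below the Hamming bound.


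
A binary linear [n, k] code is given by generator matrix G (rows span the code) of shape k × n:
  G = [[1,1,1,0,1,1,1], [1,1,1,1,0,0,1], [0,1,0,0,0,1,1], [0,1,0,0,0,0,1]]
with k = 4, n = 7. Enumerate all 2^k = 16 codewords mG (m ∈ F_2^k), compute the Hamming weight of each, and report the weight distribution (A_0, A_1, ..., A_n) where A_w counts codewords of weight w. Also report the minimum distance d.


Weight distribution: A_0 = 1, A_1 = 1, A_2 = 2, A_3 = 4, A_4 = 3, A_5 = 3, A_6 = 2. Minimum distance d = 1.

Enumerate all 2^4 = 16 messages m ∈ F_2^4.
For each, compute codeword c = mG in F_2^7, then tally its weight.
  m = 0000 → c = 0000000, weight = 0.
  m = 1000 → c = 1110111, weight = 6.
  m = 0100 → c = 1111001, weight = 5.
  m = 1100 → c = 0001110, weight = 3.
  m = 0010 → c = 0100011, weight = 3.
  m = 1010 → c = 1010100, weight = 3.
  m = 0110 → c = 1011010, weight = 4.
  m = 1110 → c = 0101101, weight = 4.
  m = 0001 → c = 0100001, weight = 2.
  m = 1001 → c = 1010110, weight = 4.
  m = 0101 → c = 1011000, weight = 3.
  m = 1101 → c = 0101111, weight = 5.
  m = 0011 → c = 0000010, weight = 1.
  m = 1011 → c = 1110101, weight = 5.
  m = 0111 → c = 1111011, weight = 6.
  m = 1111 → c = 0001100, weight = 2.
Tally weights:
  weight 0: 1 codewords.
  weight 1: 1 codewords.
  weight 2: 2 codewords.
  weight 3: 4 codewords.
  weight 4: 3 codewords.
  weight 5: 3 codewords.
  weight 6: 2 codewords.
Minimum distance d = smallest w > 0 with A_w > 0 = 1.
Sanity: Σ A_w = 16 = 2^4 = 16 ✓.


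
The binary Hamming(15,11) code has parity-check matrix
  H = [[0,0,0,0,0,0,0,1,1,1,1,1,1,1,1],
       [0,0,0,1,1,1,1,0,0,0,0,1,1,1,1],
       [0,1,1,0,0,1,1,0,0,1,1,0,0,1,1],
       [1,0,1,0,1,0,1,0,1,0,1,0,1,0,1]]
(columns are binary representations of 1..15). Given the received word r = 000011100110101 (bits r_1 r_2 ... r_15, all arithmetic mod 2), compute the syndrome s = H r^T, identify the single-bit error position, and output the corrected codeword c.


s = (0, 1, 1, 1)^T, error position = 7, corrected codeword c = 000011000110101

Compute s = H r^T mod 2 one row at a time:
  s_1 = 0 + 0 + 1 + 1 + 0 + 1 + 0 + 1 = 4 ≡ 0 (mod 2).
  s_2 = 0 + 1 + 1 + 1 + 0 + 1 + 0 + 1 = 5 ≡ 1 (mod 2).
  s_3 = 0 + 0 + 1 + 1 + 1 + 1 + 0 + 1 = 5 ≡ 1 (mod 2).
  s_4 = 0 + 0 + 1 + 1 + 0 + 1 + 1 + 1 = 5 ≡ 1 (mod 2).
s = (0, 1, 1, 1)^T — this equals column 7 of H (binary 0111), so error is at position 7.
Correct: flip bit 7 of r = 000011100110101 to get c = 000011000110101.


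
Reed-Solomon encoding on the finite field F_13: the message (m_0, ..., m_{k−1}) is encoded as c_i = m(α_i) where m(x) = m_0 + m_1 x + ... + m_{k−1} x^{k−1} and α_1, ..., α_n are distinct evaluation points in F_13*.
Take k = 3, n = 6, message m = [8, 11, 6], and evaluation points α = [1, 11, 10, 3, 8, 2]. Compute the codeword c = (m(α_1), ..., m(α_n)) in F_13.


c = [12, 10, 3, 4, 12, 2]

Message polynomial: m(x) = 8 + 11·x + 6·x^2 (mod 13).
For each evaluation point α_i, compute m(α_i) mod 13:
  α_1 = 1: Horner steps 6 → 4 → 12, so m(1) = 12.
  α_2 = 11: Horner steps 6 → 12 → 10, so m(11) = 10.
  α_3 = 10: Horner steps 6 → 6 → 3, so m(10) = 3.
  α_4 = 3: Horner steps 6 → 3 → 4, so m(3) = 4.
  α_5 = 8: Horner steps 6 → 7 → 12, so m(8) = 12.
  α_6 = 2: Horner steps 6 → 10 → 2, so m(2) = 2.
Codeword c = [12, 10, 3, 4, 12, 2] ∈ F_13^6.


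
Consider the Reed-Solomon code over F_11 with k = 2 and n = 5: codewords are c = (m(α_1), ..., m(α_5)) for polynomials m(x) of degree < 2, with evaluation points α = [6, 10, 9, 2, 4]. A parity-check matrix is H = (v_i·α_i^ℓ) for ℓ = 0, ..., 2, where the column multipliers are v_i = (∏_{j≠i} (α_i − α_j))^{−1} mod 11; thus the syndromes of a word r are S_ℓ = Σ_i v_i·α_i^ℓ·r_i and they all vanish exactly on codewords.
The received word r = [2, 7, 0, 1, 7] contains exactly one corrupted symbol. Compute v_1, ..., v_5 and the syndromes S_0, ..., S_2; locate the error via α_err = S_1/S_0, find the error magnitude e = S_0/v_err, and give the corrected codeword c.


S = (3, 8, 3), error at position 2, error magnitude e = 4, c = [2, 3, 0, 1, 7].

Step 1: column multipliers v_i = (∏_{j≠i}(α_i − α_j))^{−1} mod 11.
  i = 1 (α = 6): (6−10)(6−9)(6−2)(6−4) = (−4)·(−3)·4·2 = 96 ≡ 8, so v_1 = 8^{−1} = 7 (mod 11).
  i = 2 (α = 10): (10−6)(10−9)(10−2)(10−4) = 4·1·8·6 = 192 ≡ 5, so v_2 = 5^{−1} = 9 (mod 11).
  i = 3 (α = 9): (9−6)(9−10)(9−2)(9−4) = 3·(−1)·7·5 = −105 ≡ 5, so v_3 = 5^{−1} = 9 (mod 11).
  i = 4 (α = 2): (2−6)(2−10)(2−9)(2−4) = (−4)·(−8)·(−7)·(−2) = 448 ≡ 8, so v_4 = 8^{−1} = 7 (mod 11).
  i = 5 (α = 4): (4−6)(4−10)(4−9)(4−2) = (−2)·(−6)·(−5)·2 = −120 ≡ 1, so v_5 = 1^{−1} = 1 (mod 11).
  v = [7, 9, 9, 7, 1].
Step 2: syndromes of r = [2, 7, 0, 1, 7] (all sums mod 11).
  S_0 = Σ v_i r_i = 7·2 + 9·7 + 9·0 + 7·1 + 1·7 = 91 ≡ 3.
  S_1 = Σ v_i α_i r_i = 7·6·2 + 9·10·7 + 9·9·0 + 7·2·1 + 1·4·7 = 756 ≡ 8.
  α_i^2 mod 11 = [3, 1, 4, 4, 5].
  S_2 = Σ v_i α_i^2 r_i = 7·3·2 + 9·1·7 + 9·4·0 + 7·4·1 + 1·5·7 = 168 ≡ 3.
  S = (3, 8, 3) ≠ 0, so r is not a codeword (an error is present).
Step 3: locate the error. For a single error e at position i, S_ℓ = v_i·e·α_i^ℓ, so α_err = S_1/S_0.
  S_0^{−1} = 3^{−1} = 4 (mod 11), so α_err = 8·4 = 32 ≡ 10 = α_2. Error position i = 2.
  Consistency check: S_2/S_1 = 3·7 = 21 ≡ 10 = α_err ✓ (single-error assumption holds).
Step 4: error magnitude e = S_0/v_2 = S_0·∏_{j≠2}(α_2 − α_j) = 3·5 = 15 ≡ 4 (mod 11).
Step 5: correct position 2: c_2 = r_2 − e = 7 − 4 ≡ 3 (mod 11). Hence c = [2, 3, 0, 1, 7].
  Check: interpolating c through the α_i gives m(x) = 6 + 3·x (degree < 2) with m(α_i) = c_i for every i, so c is indeed a codeword.


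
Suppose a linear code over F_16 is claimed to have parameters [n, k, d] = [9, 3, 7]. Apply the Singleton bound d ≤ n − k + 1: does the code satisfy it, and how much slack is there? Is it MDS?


Singleton RHS = n − k + 1 = 7, slack = 0, bound satisfied, MDS.

Singleton bound: d ≤ n − k + 1.
Here n = 9, k = 3, so n − k + 1 = 7.
Given d = 7, check d ≤ 7: YES.
Slack = (n − k + 1) − d = 0.
The code is MDS (slack = 0).
Description: the claimed parameters are [9, 3, 7]_16; such a code would be MDS (meets Singleton bound).


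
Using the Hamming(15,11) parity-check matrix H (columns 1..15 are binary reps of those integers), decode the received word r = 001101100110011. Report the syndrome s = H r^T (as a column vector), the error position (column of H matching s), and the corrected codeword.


s = (0, 1, 1, 0)^T, error position = 6, corrected codeword c = 001100100110011

Compute s = H r^T mod 2 one row at a time:
  s_1 = 0 + 0 + 1 + 1 + 0 + 0 + 1 + 1 = 4 ≡ 0 (mod 2).
  s_2 = 1 + 0 + 1 + 1 + 0 + 0 + 1 + 1 = 5 ≡ 1 (mod 2).
  s_3 = 0 + 1 + 1 + 1 + 1 + 1 + 1 + 1 = 7 ≡ 1 (mod 2).
  s_4 = 0 + 1 + 0 + 1 + 0 + 1 + 0 + 1 = 4 ≡ 0 (mod 2).
s = (0, 1, 1, 0)^T — this equals column 6 of H (binary 0110), so error is at position 6.
Correct: flip bit 6 of r = 001101100110011 to get c = 001100100110011.


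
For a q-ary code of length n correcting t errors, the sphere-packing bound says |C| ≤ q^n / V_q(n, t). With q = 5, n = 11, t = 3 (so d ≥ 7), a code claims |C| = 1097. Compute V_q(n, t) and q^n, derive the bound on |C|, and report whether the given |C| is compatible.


V_q(n, t) = 11485, q^n = 48828125, Hamming bound = 4251, |C| = 1097 ≤ bound (satisfied).

Step 1: Compute V_q(n, t) = Σ_{j=0}^3 C(n, j) (q−1)^j.
  j = 0: C(11,0)·(4)^0 = 1·1 = 1.
  j = 1: C(11,1)·(4)^1 = 11·4 = 44.
  j = 2: C(11,2)·(4)^2 = 55·16 = 880.
  j = 3: C(11,3)·(4)^3 = 165·64 = 10560.
  V_q(n, t) = 1 + 44 + 880 + 10560 = 11485.
Step 2: q^n = 5^11 = 48828125.
Step 3: Hamming bound ⌊q^n / V_q(n,t)⌋ = ⌊48828125/11485⌋ = 4251.
Step 4: Compare |C| = 1097 to 4251: satisfied.
The claimed |C| lies below the Hamming bound.


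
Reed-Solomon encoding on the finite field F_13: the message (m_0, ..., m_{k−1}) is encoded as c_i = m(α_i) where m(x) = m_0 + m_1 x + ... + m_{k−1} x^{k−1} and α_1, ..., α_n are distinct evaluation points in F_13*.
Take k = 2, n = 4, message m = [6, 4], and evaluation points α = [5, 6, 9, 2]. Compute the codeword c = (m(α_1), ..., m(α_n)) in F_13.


c = [0, 4, 3, 1]

Message polynomial: m(x) = 6 + 4·x (mod 13).
For each evaluation point α_i, compute m(α_i) mod 13:
  α_1 = 5: Horner steps 4 → 0, so m(5) = 0.
  α_2 = 6: Horner steps 4 → 4, so m(6) = 4.
  α_3 = 9: Horner steps 4 → 3, so m(9) = 3.
  α_4 = 2: Horner steps 4 → 1, so m(2) = 1.
Codeword c = [0, 4, 3, 1] ∈ F_13^4.


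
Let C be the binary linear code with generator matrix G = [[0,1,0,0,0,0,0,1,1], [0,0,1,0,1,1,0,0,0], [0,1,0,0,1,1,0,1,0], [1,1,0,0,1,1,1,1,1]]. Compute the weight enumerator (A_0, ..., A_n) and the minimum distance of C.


Weight distribution: A_0 = 1, A_2 = 1, A_3 = 6, A_4 = 3, A_6 = 3, A_7 = 2. Minimum distance d = 2.

Enumerate all 2^4 = 16 messages m ∈ F_2^4.
For each, compute codeword c = mG in F_2^9, then tally its weight.
  m = 0000 → c = 000000000, weight = 0.
  m = 1000 → c = 010000011, weight = 3.
  m = 0100 → c = 001011000, weight = 3.
  m = 1100 → c = 011011011, weight = 6.
  m = 0010 → c = 010011010, weight = 4.
  m = 1010 → c = 000011001, weight = 3.
  m = 0110 → c = 011000010, weight = 3.
  m = 1110 → c = 001000001, weight = 2.
  m = 0001 → c = 110011111, weight = 7.
  m = 1001 → c = 100011100, weight = 4.
  m = 0101 → c = 111000111, weight = 6.
  m = 1101 → c = 101000100, weight = 3.
  m = 0011 → c = 100000101, weight = 3.
  m = 1011 → c = 110000110, weight = 4.
  m = 0111 → c = 101011101, weight = 6.
  m = 1111 → c = 111011110, weight = 7.
Tally weights:
  weight 0: 1 codewords.
  weight 2: 1 codewords.
  weight 3: 6 codewords.
  weight 4: 3 codewords.
  weight 6: 3 codewords.
  weight 7: 2 codewords.
Minimum distance d = smallest w > 0 with A_w > 0 = 2.
Sanity: Σ A_w = 16 = 2^4 = 16 ✓.


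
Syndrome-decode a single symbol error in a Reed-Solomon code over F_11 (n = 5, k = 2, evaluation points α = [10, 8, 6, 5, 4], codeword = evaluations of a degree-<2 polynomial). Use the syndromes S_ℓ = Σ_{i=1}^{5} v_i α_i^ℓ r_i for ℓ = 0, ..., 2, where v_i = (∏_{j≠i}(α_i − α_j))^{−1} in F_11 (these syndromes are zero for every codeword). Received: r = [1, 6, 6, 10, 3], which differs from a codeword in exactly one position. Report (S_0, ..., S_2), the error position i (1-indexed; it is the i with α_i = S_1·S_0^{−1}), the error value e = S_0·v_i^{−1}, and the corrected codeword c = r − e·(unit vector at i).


S = (9, 6, 4), error at position 2, error magnitude e = 8, c = [1, 9, 6, 10, 3].

Step 1: column multipliers v_i = (∏_{j≠i}(α_i − α_j))^{−1} mod 11.
  i = 1 (α = 10): (10−8)(10−6)(10−5)(10−4) = 2·4·5·6 = 240 ≡ 9, so v_1 = 9^{−1} = 5 (mod 11).
  i = 2 (α = 8): (8−10)(8−6)(8−5)(8−4) = (−2)·2·3·4 = −48 ≡ 7, so v_2 = 7^{−1} = 8 (mod 11).
  i = 3 (α = 6): (6−10)(6−8)(6−5)(6−4) = (−4)·(−2)·1·2 = 16 ≡ 5, so v_3 = 5^{−1} = 9 (mod 11).
  i = 4 (α = 5): (5−10)(5−8)(5−6)(5−4) = (−5)·(−3)·(−1)·1 = −15 ≡ 7, so v_4 = 7^{−1} = 8 (mod 11).
  i = 5 (α = 4): (4−10)(4−8)(4−6)(4−5) = (−6)·(−4)·(−2)·(−1) = 48 ≡ 4, so v_5 = 4^{−1} = 3 (mod 11).
  v = [5, 8, 9, 8, 3].
Step 2: syndromes of r = [1, 6, 6, 10, 3] (all sums mod 11).
  S_0 = Σ v_i r_i = 5·1 + 8·6 + 9·6 + 8·10 + 3·3 = 196 ≡ 9.
  S_1 = Σ v_i α_i r_i = 5·10·1 + 8·8·6 + 9·6·6 + 8·5·10 + 3·4·3 = 1194 ≡ 6.
  α_i^2 mod 11 = [1, 9, 3, 3, 5].
  S_2 = Σ v_i α_i^2 r_i = 5·1·1 + 8·9·6 + 9·3·6 + 8·3·10 + 3·5·3 = 884 ≡ 4.
  S = (9, 6, 4) ≠ 0, so r is not a codeword (an error is present).
Step 3: locate the error. For a single error e at position i, S_ℓ = v_i·e·α_i^ℓ, so α_err = S_1/S_0.
  S_0^{−1} = 9^{−1} = 5 (mod 11), so α_err = 6·5 = 30 ≡ 8 = α_2. Error position i = 2.
  Consistency check: S_2/S_1 = 4·2 = 8 ≡ 8 = α_err ✓ (single-error assumption holds).
Step 4: error magnitude e = S_0/v_2 = S_0·∏_{j≠2}(α_2 − α_j) = 9·7 = 63 ≡ 8 (mod 11).
Step 5: correct position 2: c_2 = r_2 − e = 6 − 8 ≡ 9 (mod 11). Hence c = [1, 9, 6, 10, 3].
  Check: interpolating c through the α_i gives m(x) = 8 + 7·x (degree < 2) with m(α_i) = c_i for every i, so c is indeed a codeword.


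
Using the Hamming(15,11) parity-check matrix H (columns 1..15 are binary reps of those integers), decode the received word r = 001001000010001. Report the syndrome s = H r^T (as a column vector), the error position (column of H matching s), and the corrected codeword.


s = (0, 0, 0, 1)^T, error position = 1, corrected codeword c = 101001000010001

Compute s = H r^T mod 2 one row at a time:
  s_1 = 0 + 0 + 0 + 1 + 0 + 0 + 0 + 1 = 2 ≡ 0 (mod 2).
  s_2 = 0 + 0 + 1 + 0 + 0 + 0 + 0 + 1 = 2 ≡ 0 (mod 2).
  s_3 = 0 + 1 + 1 + 0 + 0 + 1 + 0 + 1 = 4 ≡ 0 (mod 2).
  s_4 = 0 + 1 + 0 + 0 + 0 + 1 + 0 + 1 = 3 ≡ 1 (mod 2).
s = (0, 0, 0, 1)^T — this equals column 1 of H (binary 0001), so error is at position 1.
Correct: flip bit 1 of r = 001001000010001 to get c = 101001000010001.


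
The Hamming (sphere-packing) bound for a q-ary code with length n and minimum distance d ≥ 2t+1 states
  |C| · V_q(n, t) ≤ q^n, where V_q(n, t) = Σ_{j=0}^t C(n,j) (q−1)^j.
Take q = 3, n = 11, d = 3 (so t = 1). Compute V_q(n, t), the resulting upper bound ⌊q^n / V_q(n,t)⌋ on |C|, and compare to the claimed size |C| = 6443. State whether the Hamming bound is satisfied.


V_q(n, t) = 23, q^n = 177147, Hamming bound = 7702, |C| = 6443 ≤ bound (satisfied).

Step 1: Compute V_q(n, t) = Σ_{j=0}^1 C(n, j) (q−1)^j.
  j = 0: C(11,0)·(2)^0 = 1·1 = 1.
  j = 1: C(11,1)·(2)^1 = 11·2 = 22.
  V_q(n, t) = 1 + 22 = 23.
Step 2: q^n = 3^11 = 177147.
Step 3: Hamming bound ⌊q^n / V_q(n,t)⌋ = ⌊177147/23⌋ = 7702.
Step 4: Compare |C| = 6443 to 7702: satisfied.
The claimed |C| lies below the Hamming bound.


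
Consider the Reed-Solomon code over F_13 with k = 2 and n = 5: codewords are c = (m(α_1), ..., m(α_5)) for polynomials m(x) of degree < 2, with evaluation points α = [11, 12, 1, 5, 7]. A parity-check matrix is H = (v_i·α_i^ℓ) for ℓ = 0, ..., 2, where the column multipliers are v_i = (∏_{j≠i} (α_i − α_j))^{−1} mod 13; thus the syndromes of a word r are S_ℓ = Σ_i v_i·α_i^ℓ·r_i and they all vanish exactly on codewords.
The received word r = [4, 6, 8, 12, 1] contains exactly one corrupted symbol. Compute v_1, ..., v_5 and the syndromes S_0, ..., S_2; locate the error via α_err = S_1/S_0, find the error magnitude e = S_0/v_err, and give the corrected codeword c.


S = (11, 4, 5), error at position 1, error magnitude e = 12, c = [5, 6, 8, 12, 1].

Step 1: column multipliers v_i = (∏_{j≠i}(α_i − α_j))^{−1} mod 13.
  i = 1 (α = 11): (11−12)(11−1)(11−5)(11−7) = (−1)·10·6·4 = −240 ≡ 7, so v_1 = 7^{−1} = 2 (mod 13).
  i = 2 (α = 12): (12−11)(12−1)(12−5)(12−7) = 1·11·7·5 = 385 ≡ 8, so v_2 = 8^{−1} = 5 (mod 13).
  i = 3 (α = 1): (1−11)(1−12)(1−5)(1−7) = (−10)·(−11)·(−4)·(−6) = 2640 ≡ 1, so v_3 = 1^{−1} = 1 (mod 13).
  i = 4 (α = 5): (5−11)(5−12)(5−1)(5−7) = (−6)·(−7)·4·(−2) = −336 ≡ 2, so v_4 = 2^{−1} = 7 (mod 13).
  i = 5 (α = 7): (7−11)(7−12)(7−1)(7−5) = (−4)·(−5)·6·2 = 240 ≡ 6, so v_5 = 6^{−1} = 11 (mod 13).
  v = [2, 5, 1, 7, 11].
Step 2: syndromes of r = [4, 6, 8, 12, 1] (all sums mod 13).
  S_0 = Σ v_i r_i = 2·4 + 5·6 + 1·8 + 7·12 + 11·1 = 141 ≡ 11.
  S_1 = Σ v_i α_i r_i = 2·11·4 + 5·12·6 + 1·1·8 + 7·5·12 + 11·7·1 = 953 ≡ 4.
  α_i^2 mod 13 = [4, 1, 1, 12, 10].
  S_2 = Σ v_i α_i^2 r_i = 2·4·4 + 5·1·6 + 1·1·8 + 7·12·12 + 11·10·1 = 1188 ≡ 5.
  S = (11, 4, 5) ≠ 0, so r is not a codeword (an error is present).
Step 3: locate the error. For a single error e at position i, S_ℓ = v_i·e·α_i^ℓ, so α_err = S_1/S_0.
  S_0^{−1} = 11^{−1} = 6 (mod 13), so α_err = 4·6 = 24 ≡ 11 = α_1. Error position i = 1.
  Consistency check: S_2/S_1 = 5·10 = 50 ≡ 11 = α_err ✓ (single-error assumption holds).
Step 4: error magnitude e = S_0/v_1 = S_0·∏_{j≠1}(α_1 − α_j) = 11·7 = 77 ≡ 12 (mod 13).
Step 5: correct position 1: c_1 = r_1 − e = 4 − 12 ≡ 5 (mod 13). Hence c = [5, 6, 8, 12, 1].
  Check: interpolating c through the α_i gives m(x) = 7 + 1·x (degree < 2) with m(α_i) = c_i for every i, so c is indeed a codeword.


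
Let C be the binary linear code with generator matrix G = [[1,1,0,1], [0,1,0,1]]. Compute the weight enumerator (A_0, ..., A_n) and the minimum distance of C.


Weight distribution: A_0 = 1, A_1 = 1, A_2 = 1, A_3 = 1. Minimum distance d = 1.

Enumerate all 2^2 = 4 messages m ∈ F_2^2.
For each, compute codeword c = mG in F_2^4, then tally its weight.
  m = 00 → c = 0000, weight = 0.
  m = 10 → c = 1101, weight = 3.
  m = 01 → c = 0101, weight = 2.
  m = 11 → c = 1000, weight = 1.
Tally weights:
  weight 0: 1 codewords.
  weight 1: 1 codewords.
  weight 2: 1 codewords.
  weight 3: 1 codewords.
Minimum distance d = smallest w > 0 with A_w > 0 = 1.
Sanity: Σ A_w = 4 = 2^2 = 4 ✓.
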